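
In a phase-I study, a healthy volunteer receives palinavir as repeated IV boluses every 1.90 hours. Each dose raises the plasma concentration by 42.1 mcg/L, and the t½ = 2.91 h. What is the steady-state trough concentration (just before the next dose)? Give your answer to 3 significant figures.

73.6 mcg/L

k = ln 2 / 2.91 = 0.2382 h⁻¹
Fraction remaining after one interval: e^(−kτ) = e^(−0.2382 × 1.90) = 0.6360
R = 1 / (1 − 0.6360) = 2.747
Css,max = 42.1 × 2.747 = 115.7 mcg/L
Css,min = Css,max × e^(−kτ) = 115.7 × 0.6360 ≈ 73.6 mcg/L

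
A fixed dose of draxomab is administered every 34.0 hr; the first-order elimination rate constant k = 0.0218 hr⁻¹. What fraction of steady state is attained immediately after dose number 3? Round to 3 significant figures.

f_n = 1 − e^(−nkτ) = 1 − e^(−3 × 0.02180 × 34.0) = 1 − e^(−2.224) = 1 − 0.1082 ≈ 0.892

0.892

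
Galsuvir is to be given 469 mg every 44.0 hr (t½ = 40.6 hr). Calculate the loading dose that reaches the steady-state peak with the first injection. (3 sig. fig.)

k = ln 2 / 40.6 = 0.01707 hr⁻¹
Accumulation ratio R = 1 / (1 − e^(−kτ)) = 1 / (1 − e^(−0.01707×44.0)) = 1 / (1 − 0.4718) = 1.893
Loading dose = maintenance dose × R = 469 × 1.893 ≈ 888 mg

888 mg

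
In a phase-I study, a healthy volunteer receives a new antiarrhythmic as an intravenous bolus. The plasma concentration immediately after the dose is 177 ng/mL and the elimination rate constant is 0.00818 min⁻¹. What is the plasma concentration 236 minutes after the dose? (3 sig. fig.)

25.7 ng/mL

C(t) = C₀ e^(−kt) = 177 × e^(−0.008180 × 236) = 177 × e^(−1.930) = 177 × 0.1451 ≈ 25.7 ng/mL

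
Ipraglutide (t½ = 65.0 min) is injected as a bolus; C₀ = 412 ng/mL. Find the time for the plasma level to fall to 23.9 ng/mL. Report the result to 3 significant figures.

267 minutes

k = ln 2 / 65.0 = 0.01066 min⁻¹
C(t) = C₀ e^(−kt)  ⇒  t = ln(C₀/C) / k
t = ln(412/23.9) / 0.01066 = 2.847 / 0.01066 ≈ 267 minutes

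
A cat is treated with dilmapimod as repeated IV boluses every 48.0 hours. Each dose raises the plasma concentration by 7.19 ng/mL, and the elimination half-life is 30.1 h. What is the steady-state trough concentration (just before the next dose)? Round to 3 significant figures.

3.56 ng/mL

k = ln 2 / 30.1 = 0.02303 h⁻¹
Fraction remaining after one interval: e^(−kτ) = e^(−0.02303 × 48.0) = 0.3311
R = 1 / (1 − 0.3311) = 1.495
Css,max = 7.19 × 1.495 = 10.75 ng/mL
Css,min = Css,max × e^(−kτ) = 10.75 × 0.3311 ≈ 3.56 ng/mL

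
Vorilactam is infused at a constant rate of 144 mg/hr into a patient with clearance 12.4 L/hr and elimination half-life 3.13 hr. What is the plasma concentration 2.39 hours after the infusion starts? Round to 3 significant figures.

4.77 mg/L

Css = rate / CL = 144 / 12.4 = 11.61 mg/L
k = ln 2 / 3.13 = 0.2215 hr⁻¹
C(t) = Css (1 − e^(−kt)) = 11.61 × (1 − e^(−0.5293)) = 11.61 × 0.4110 ≈ 4.77 mg/L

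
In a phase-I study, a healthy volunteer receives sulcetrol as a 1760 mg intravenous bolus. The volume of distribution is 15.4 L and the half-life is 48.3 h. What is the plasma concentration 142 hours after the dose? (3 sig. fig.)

14.9 µg/mL

C₀ = dose / V = 1760 / 15.4 = 114.3 µg/mL
k = ln 2 / 48.3 = 0.01435 h⁻¹
C(t) = C₀ e^(−kt) = 114.3 × e^(−0.01435 × 142) = 114.3 × e^(−2.038) = 114.3 × 0.1303 ≈ 14.9 µg/mL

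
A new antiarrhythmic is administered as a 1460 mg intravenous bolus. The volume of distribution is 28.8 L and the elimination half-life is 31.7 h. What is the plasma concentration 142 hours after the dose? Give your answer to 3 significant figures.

C₀ = dose / V = 1460 / 28.8 = 50.69 µg/mL
k = ln 2 / 31.7 = 0.02187 h⁻¹
C(t) = C₀ e^(−kt) = 50.69 × e^(−0.02187 × 142) = 50.69 × e^(−3.105) = 50.69 × 0.04483 ≈ 2.27 µg/mL

2.27 µg/mL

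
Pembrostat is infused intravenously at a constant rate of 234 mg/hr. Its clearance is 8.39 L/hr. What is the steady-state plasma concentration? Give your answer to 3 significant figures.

Css = infusion rate / CL = 234 / 8.39 ≈ 27.9 mg/L

27.9 mg/L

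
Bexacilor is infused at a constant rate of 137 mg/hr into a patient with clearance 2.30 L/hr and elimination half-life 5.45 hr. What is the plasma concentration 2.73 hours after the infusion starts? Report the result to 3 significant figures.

17.5 mg/L

Css = rate / CL = 137 / 2.30 = 59.57 mg/L
k = ln 2 / 5.45 = 0.1272 hr⁻¹
C(t) = Css (1 − e^(−kt)) = 59.57 × (1 − e^(−0.3472)) = 59.57 × 0.2933 ≈ 17.5 mg/L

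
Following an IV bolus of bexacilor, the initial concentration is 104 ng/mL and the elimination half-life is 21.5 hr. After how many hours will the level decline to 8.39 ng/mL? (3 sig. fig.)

k = ln 2 / 21.5 = 0.03224 hr⁻¹
C(t) = C₀ e^(−kt)  ⇒  t = ln(C₀/C) / k
t = ln(104/8.39) / 0.03224 = 2.517 / 0.03224 ≈ 78.1 hours

78.1 hours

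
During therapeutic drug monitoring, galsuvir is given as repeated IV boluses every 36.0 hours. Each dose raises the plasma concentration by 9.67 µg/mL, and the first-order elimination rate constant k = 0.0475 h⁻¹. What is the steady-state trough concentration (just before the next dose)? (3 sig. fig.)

Fraction remaining after one interval: e^(−kτ) = e^(−0.04750 × 36.0) = 0.1809
R = 1 / (1 − 0.1809) = 1.221
Css,max = 9.67 × 1.221 = 11.81 µg/mL
Css,min = Css,max × e^(−kτ) = 11.81 × 0.1809 ≈ 2.14 µg/mL

2.14 µg/mL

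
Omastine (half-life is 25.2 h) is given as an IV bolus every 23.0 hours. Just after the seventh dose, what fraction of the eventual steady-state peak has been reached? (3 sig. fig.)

0.988

k = ln 2 / 25.2 = 0.02751 h⁻¹
f_n = 1 − e^(−nkτ) = 1 − e^(−7 × 0.02751 × 23.0) = 1 − e^(−4.428) = 1 − 0.01193 ≈ 0.988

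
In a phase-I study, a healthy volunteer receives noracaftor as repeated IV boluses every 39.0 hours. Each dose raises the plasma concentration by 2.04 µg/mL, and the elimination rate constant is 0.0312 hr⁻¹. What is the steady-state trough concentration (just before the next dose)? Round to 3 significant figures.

Fraction remaining after one interval: e^(−kτ) = e^(−0.03120 × 39.0) = 0.2962
R = 1 / (1 − 0.2962) = 1.421
Css,max = 2.04 × 1.421 = 2.898 µg/mL
Css,min = Css,max × e^(−kτ) = 2.898 × 0.2962 ≈ 0.858 µg/mL

0.858 µg/mL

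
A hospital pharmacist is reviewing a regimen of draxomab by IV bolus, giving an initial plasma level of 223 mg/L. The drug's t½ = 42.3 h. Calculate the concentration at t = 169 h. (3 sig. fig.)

k = ln 2 / 42.3 = 0.01639 h⁻¹
169 h is 3.995 half-lives, so C = 223 × (1/2)^3.995 = 223 × 0.06271 ≈ 14.0 mg/L

14.0 mg/L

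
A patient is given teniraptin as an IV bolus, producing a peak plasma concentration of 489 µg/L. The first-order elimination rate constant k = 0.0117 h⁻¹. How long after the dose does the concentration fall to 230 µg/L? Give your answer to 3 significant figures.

64.5 hours

C(t) = C₀ e^(−kt)  ⇒  t = ln(C₀/C) / k
t = ln(489/230) / 0.01170 = 0.7543 / 0.01170 ≈ 64.5 hours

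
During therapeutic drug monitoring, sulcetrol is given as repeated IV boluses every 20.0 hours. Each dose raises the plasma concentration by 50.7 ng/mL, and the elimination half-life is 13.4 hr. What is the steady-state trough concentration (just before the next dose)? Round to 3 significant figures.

28.0 ng/mL

k = ln 2 / 13.4 = 0.05173 hr⁻¹
Fraction remaining after one interval: e^(−kτ) = e^(−0.05173 × 20.0) = 0.3554
R = 1 / (1 − 0.3554) = 1.551
Css,max = 50.7 × 1.551 = 78.65 ng/mL
Css,min = Css,max × e^(−kτ) = 78.65 × 0.3554 ≈ 28.0 ng/mL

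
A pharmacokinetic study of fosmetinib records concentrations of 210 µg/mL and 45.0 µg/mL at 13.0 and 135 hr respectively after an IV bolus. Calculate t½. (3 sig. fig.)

54.9 hours

k = ln(C₁/C₂) / (t₂ − t₁) = ln(210/45.0) / (135 − 13.0)
  = 1.540 / 122.0 = 0.01263 hr⁻¹
t½ = ln 2 / k = ln 2 / 0.01263 ≈ 54.9 hours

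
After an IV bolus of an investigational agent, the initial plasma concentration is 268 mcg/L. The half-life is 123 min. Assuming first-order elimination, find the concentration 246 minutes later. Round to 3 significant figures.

k = ln 2 / 123 = 0.005635 min⁻¹
C(t) = C₀ e^(−kt) = 268 × e^(−0.005635 × 246) = 268 × e^(−1.386) = 268 × 0.2500 ≈ 67.0 mcg/L

67.0 mcg/L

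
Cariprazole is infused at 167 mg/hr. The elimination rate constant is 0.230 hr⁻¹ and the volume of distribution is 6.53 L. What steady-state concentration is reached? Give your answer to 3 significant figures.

CL = k · V = 0.230 × 6.53 = 1.502 L/hr
Css = rate / CL = 167 / 1.502 ≈ 111 µg/mL

111 µg/mL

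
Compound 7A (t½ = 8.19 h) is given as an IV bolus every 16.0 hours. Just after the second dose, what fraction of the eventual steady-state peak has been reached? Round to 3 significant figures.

k = ln 2 / 8.19 = 0.08463 h⁻¹
f_n = 1 − e^(−nkτ) = 1 − e^(−2 × 0.08463 × 16.0) = 1 − e^(−2.708) = 1 − 0.06665 ≈ 0.933

0.933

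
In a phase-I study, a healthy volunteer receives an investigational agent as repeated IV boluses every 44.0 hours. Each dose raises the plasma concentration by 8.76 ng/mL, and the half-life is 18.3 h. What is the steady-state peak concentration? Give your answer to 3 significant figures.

k = ln 2 / 18.3 = 0.03788 h⁻¹
Fraction remaining after one interval: e^(−kτ) = e^(−0.03788 × 44.0) = 0.1889
R = 1 / (1 − 0.1889) = 1.233
Css,max = 8.76 × 1.233 ≈ 10.8 ng/mL

10.8 ng/mL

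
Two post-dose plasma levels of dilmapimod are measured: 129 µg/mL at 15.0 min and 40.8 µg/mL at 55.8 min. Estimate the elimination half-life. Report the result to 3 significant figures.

k = ln(C₁/C₂) / (t₂ − t₁) = ln(129/40.8) / (55.8 − 15.0)
  = 1.151 / 40.80 = 0.02821 min⁻¹
t½ = ln 2 / k = ln 2 / 0.02821 ≈ 24.6 minutes

24.6 minutes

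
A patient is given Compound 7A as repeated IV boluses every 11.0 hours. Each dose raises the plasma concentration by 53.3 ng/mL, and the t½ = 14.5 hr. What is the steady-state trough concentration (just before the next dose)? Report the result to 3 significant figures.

77.0 ng/mL

k = ln 2 / 14.5 = 0.04780 hr⁻¹
Fraction remaining after one interval: e^(−kτ) = e^(−0.04780 × 11.0) = 0.5911
R = 1 / (1 − 0.5911) = 2.445
Css,max = 53.3 × 2.445 = 130.3 ng/mL
Css,min = Css,max × e^(−kτ) = 130.3 × 0.5911 ≈ 77.0 ng/mL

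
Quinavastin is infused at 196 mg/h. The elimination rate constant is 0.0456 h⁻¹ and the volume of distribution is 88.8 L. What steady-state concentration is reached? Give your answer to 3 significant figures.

CL = k · V = 0.0456 × 88.8 = 4.049 L/h
Css = rate / CL = 196 / 4.049 ≈ 48.4 mg/L

48.4 mg/L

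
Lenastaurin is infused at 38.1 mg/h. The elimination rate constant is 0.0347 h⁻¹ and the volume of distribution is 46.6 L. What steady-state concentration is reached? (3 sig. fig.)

CL = k · V = 0.0347 × 46.6 = 1.617 L/h
Css = rate / CL = 38.1 / 1.617 ≈ 23.6 mg/L

23.6 mg/L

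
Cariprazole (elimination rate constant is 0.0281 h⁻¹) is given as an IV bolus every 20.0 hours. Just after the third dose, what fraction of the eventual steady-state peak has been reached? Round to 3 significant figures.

0.815

f_n = 1 − e^(−nkτ) = 1 − e^(−3 × 0.02810 × 20.0) = 1 − e^(−1.686) = 1 − 0.1853 ≈ 0.815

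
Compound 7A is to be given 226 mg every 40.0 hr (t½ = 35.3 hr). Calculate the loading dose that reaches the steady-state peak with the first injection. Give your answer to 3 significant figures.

415 mg

k = ln 2 / 35.3 = 0.01964 hr⁻¹
Accumulation ratio R = 1 / (1 − e^(−kτ)) = 1 / (1 − e^(−0.01964×40.0)) = 1 / (1 − 0.4559) = 1.838
Loading dose = maintenance dose × R = 226 × 1.838 ≈ 415 mg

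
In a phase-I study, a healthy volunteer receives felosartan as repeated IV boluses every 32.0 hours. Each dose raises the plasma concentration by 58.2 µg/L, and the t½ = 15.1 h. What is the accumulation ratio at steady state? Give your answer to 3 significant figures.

1.30

k = ln 2 / 15.1 = 0.04590 h⁻¹
Fraction remaining after one interval: e^(−kτ) = e^(−0.04590 × 32.0) = 0.2302
R = 1 / (1 − 0.2302) = 1 / 0.7698 ≈ 1.30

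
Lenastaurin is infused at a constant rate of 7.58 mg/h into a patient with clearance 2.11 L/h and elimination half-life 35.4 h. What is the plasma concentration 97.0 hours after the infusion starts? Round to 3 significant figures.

3.05 µg/mL

Css = rate / CL = 7.58 / 2.11 = 3.592 µg/mL
k = ln 2 / 35.4 = 0.01958 h⁻¹
C(t) = Css (1 − e^(−kt)) = 3.592 × (1 − e^(−1.899)) = 3.592 × 0.8503 ≈ 3.05 µg/mL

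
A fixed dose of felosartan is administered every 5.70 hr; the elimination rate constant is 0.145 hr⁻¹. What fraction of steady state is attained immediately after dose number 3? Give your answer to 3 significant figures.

f_n = 1 − e^(−nkτ) = 1 − e^(−3 × 0.1450 × 5.70) = 1 − e^(−2.479) = 1 − 0.08379 ≈ 0.916

0.916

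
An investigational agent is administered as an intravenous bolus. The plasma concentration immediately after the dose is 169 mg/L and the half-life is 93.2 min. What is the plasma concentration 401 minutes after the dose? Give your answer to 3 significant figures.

8.56 mg/L

k = ln 2 / 93.2 = 0.007437 min⁻¹
401 min is 4.303 half-lives, so C = 169 × (1/2)^4.303 = 169 × 0.05068 ≈ 8.56 mg/L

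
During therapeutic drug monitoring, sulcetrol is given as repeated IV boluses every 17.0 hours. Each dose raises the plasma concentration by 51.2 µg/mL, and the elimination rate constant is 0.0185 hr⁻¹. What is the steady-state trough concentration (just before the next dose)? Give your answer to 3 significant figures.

Fraction remaining after one interval: e^(−kτ) = e^(−0.01850 × 17.0) = 0.7302
R = 1 / (1 − 0.7302) = 3.706
Css,max = 51.2 × 3.706 = 189.7 µg/mL
Css,min = Css,max × e^(−kτ) = 189.7 × 0.7302 ≈ 139 µg/mL

139 µg/mL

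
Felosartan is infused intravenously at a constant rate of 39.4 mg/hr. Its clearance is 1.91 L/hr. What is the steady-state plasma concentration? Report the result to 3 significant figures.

20.6 mg/L

Css = infusion rate / CL = 39.4 / 1.91 ≈ 20.6 mg/L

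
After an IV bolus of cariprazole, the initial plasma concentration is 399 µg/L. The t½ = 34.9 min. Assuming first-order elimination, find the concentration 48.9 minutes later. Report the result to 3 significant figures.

151 µg/L

k = ln 2 / 34.9 = 0.01986 min⁻¹
48.9 min is 1.401 half-lives, so C = 399 × (1/2)^1.401 = 399 × 0.3786 ≈ 151 µg/L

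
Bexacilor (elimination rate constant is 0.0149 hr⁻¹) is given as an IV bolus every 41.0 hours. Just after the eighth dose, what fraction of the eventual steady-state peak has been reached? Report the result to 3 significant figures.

f_n = 1 − e^(−nkτ) = 1 − e^(−8 × 0.01490 × 41.0) = 1 − e^(−4.887) = 1 − 0.007543 ≈ 0.992

0.992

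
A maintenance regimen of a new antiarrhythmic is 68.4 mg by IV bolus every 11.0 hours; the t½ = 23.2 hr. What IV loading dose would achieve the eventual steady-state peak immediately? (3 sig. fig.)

k = ln 2 / 23.2 = 0.02988 hr⁻¹
Accumulation ratio R = 1 / (1 − e^(−kτ)) = 1 / (1 − e^(−0.02988×11.0)) = 1 / (1 − 0.7199) = 3.570
Loading dose = maintenance dose × R = 68.4 × 3.570 ≈ 244 mg

244 mg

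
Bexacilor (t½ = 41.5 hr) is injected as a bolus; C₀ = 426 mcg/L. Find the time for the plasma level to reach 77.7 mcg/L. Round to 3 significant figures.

102 hours

k = ln 2 / 41.5 = 0.01670 hr⁻¹
C(t) = C₀ e^(−kt)  ⇒  t = ln(C₀/C) / k
t = ln(426/77.7) / 0.01670 = 1.702 / 0.01670 ≈ 102 hours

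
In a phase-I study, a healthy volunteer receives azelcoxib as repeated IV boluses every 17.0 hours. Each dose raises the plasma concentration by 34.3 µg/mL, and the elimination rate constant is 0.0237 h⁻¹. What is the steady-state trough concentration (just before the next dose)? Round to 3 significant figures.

69.1 µg/mL

Fraction remaining after one interval: e^(−kτ) = e^(−0.02370 × 17.0) = 0.6684
R = 1 / (1 − 0.6684) = 3.015
Css,max = 34.3 × 3.015 = 103.4 µg/mL
Css,min = Css,max × e^(−kτ) = 103.4 × 0.6684 ≈ 69.1 µg/mL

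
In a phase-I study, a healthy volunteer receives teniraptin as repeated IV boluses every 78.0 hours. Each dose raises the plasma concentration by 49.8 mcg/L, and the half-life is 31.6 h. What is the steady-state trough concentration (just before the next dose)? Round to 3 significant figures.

k = ln 2 / 31.6 = 0.02194 h⁻¹
Fraction remaining after one interval: e^(−kτ) = e^(−0.02194 × 78.0) = 0.1807
R = 1 / (1 − 0.1807) = 1.221
Css,max = 49.8 × 1.221 = 60.78 mcg/L
Css,min = Css,max × e^(−kτ) = 60.78 × 0.1807 ≈ 11.0 mcg/L

11.0 mcg/L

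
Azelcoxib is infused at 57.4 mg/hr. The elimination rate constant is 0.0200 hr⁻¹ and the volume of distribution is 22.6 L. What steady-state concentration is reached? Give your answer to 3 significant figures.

CL = k · V = 0.0200 × 22.6 = 0.4520 L/hr
Css = rate / CL = 57.4 / 0.4520 ≈ 127 µg/mL

127 µg/mL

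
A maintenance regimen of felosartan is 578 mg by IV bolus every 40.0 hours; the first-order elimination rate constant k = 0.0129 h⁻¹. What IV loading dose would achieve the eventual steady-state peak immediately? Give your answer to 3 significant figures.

1430 mg

Accumulation ratio R = 1 / (1 − e^(−kτ)) = 1 / (1 − e^(−0.01290×40.0)) = 1 / (1 − 0.5969) = 2.481
Loading dose = maintenance dose × R = 578 × 2.481 ≈ 1430 mg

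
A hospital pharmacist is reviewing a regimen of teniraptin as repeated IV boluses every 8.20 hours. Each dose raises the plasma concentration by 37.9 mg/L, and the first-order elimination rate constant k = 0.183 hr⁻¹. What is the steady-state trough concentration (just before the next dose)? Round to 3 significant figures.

Fraction remaining after one interval: e^(−kτ) = e^(−0.1830 × 8.20) = 0.2230
R = 1 / (1 − 0.2230) = 1.287
Css,max = 37.9 × 1.287 = 48.78 mg/L
Css,min = Css,max × e^(−kτ) = 48.78 × 0.2230 ≈ 10.9 mg/L

10.9 mg/L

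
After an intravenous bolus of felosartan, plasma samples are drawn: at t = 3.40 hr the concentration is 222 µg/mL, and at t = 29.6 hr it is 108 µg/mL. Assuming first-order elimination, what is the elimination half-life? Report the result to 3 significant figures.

25.2 hours

k = ln(C₁/C₂) / (t₂ − t₁) = ln(222/108) / (29.6 − 3.40)
  = 0.7205 / 26.20 = 0.02750 hr⁻¹
t½ = ln 2 / k = ln 2 / 0.02750 ≈ 25.2 hours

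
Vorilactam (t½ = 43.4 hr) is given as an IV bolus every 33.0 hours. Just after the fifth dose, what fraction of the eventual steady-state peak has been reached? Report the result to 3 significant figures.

0.928

k = ln 2 / 43.4 = 0.01597 hr⁻¹
f_n = 1 − e^(−nkτ) = 1 − e^(−5 × 0.01597 × 33.0) = 1 − e^(−2.635) = 1 − 0.07170 ≈ 0.928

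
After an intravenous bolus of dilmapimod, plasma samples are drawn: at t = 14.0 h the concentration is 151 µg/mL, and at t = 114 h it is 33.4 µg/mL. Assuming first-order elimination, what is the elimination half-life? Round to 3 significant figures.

k = ln(C₁/C₂) / (t₂ − t₁) = ln(151/33.4) / (114 − 14.0)
  = 1.509 / 100.0 = 0.01509 h⁻¹
t½ = ln 2 / k = ln 2 / 0.01509 ≈ 45.9 hours

45.9 hours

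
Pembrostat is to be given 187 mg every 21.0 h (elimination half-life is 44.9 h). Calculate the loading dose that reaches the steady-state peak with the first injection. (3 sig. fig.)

675 mg

k = ln 2 / 44.9 = 0.01544 h⁻¹
Accumulation ratio R = 1 / (1 − e^(−kτ)) = 1 / (1 − e^(−0.01544×21.0)) = 1 / (1 − 0.7231) = 3.612
Loading dose = maintenance dose × R = 187 × 3.612 ≈ 675 mg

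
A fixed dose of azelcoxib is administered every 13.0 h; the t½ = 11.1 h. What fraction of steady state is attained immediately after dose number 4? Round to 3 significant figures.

0.961

k = ln 2 / 11.1 = 0.06245 h⁻¹
f_n = 1 − e^(−nkτ) = 1 − e^(−4 × 0.06245 × 13.0) = 1 − e^(−3.247) = 1 − 0.03888 ≈ 0.961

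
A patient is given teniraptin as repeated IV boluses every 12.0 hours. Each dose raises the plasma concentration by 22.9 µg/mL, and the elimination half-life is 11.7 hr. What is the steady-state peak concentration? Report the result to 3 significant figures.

45.0 µg/mL

k = ln 2 / 11.7 = 0.05924 hr⁻¹
Fraction remaining after one interval: e^(−kτ) = e^(−0.05924 × 12.0) = 0.4912
R = 1 / (1 − 0.4912) = 1.965
Css,max = 22.9 × 1.965 ≈ 45.0 µg/mL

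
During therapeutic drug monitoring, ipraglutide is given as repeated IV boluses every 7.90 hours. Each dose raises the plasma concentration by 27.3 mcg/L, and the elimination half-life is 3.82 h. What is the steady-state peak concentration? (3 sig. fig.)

k = ln 2 / 3.82 = 0.1815 h⁻¹
Fraction remaining after one interval: e^(−kτ) = e^(−0.1815 × 7.90) = 0.2385
R = 1 / (1 − 0.2385) = 1.313
Css,max = 27.3 × 1.313 ≈ 35.8 mcg/L

35.8 mcg/L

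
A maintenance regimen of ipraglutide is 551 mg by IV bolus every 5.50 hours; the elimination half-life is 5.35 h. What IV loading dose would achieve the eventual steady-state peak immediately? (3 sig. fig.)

k = ln 2 / 5.35 = 0.1296 h⁻¹
Accumulation ratio R = 1 / (1 − e^(−kτ)) = 1 / (1 − e^(−0.1296×5.50)) = 1 / (1 − 0.4904) = 1.962
Loading dose = maintenance dose × R = 551 × 1.962 ≈ 1080 mg

1080 mg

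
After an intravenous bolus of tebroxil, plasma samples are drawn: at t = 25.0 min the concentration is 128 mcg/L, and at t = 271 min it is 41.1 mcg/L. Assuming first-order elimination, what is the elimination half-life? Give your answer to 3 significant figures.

k = ln(C₁/C₂) / (t₂ − t₁) = ln(128/41.1) / (271 − 25.0)
  = 1.136 / 246.0 = 0.004618 min⁻¹
t½ = ln 2 / k = ln 2 / 0.004618 ≈ 150 minutes

150 minutes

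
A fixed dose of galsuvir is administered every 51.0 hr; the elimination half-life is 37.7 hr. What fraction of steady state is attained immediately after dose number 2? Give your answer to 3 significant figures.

0.847

k = ln 2 / 37.7 = 0.01839 hr⁻¹
f_n = 1 − e^(−nkτ) = 1 − e^(−2 × 0.01839 × 51.0) = 1 − e^(−1.875) = 1 − 0.1533 ≈ 0.847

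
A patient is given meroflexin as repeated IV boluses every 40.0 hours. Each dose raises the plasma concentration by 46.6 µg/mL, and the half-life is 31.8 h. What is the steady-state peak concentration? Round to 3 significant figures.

80.1 µg/mL

k = ln 2 / 31.8 = 0.02180 h⁻¹
Fraction remaining after one interval: e^(−kτ) = e^(−0.02180 × 40.0) = 0.4182
R = 1 / (1 − 0.4182) = 1.719
Css,max = 46.6 × 1.719 ≈ 80.1 µg/mL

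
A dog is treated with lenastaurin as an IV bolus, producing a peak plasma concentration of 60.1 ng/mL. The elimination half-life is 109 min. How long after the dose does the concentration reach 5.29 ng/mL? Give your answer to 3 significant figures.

k = ln 2 / 109 = 0.006359 min⁻¹
C(t) = C₀ e^(−kt)  ⇒  t = ln(C₀/C) / k
t = ln(60.1/5.29) / 0.006359 = 2.430 / 0.006359 ≈ 382 minutes

382 minutes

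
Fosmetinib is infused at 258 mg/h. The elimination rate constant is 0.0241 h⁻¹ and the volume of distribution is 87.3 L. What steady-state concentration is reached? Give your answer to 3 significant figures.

CL = k · V = 0.0241 × 87.3 = 2.104 L/h
Css = rate / CL = 258 / 2.104 ≈ 123 µg/mL

123 µg/mL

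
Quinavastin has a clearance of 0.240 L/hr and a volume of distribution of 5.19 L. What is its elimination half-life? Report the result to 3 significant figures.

k = CL / V = 0.240 / 5.19 = 0.04624 hr⁻¹
t½ = ln 2 / k = ln 2 / 0.04624 ≈ 15.0 hours

15.0 hours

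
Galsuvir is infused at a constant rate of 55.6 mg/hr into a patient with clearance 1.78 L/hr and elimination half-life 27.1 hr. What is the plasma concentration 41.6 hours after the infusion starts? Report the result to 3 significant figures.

20.5 mg/L

Css = rate / CL = 55.6 / 1.78 = 31.24 mg/L
k = ln 2 / 27.1 = 0.02558 hr⁻¹
C(t) = Css (1 − e^(−kt)) = 31.24 × (1 − e^(−1.064)) = 31.24 × 0.6549 ≈ 20.5 mg/L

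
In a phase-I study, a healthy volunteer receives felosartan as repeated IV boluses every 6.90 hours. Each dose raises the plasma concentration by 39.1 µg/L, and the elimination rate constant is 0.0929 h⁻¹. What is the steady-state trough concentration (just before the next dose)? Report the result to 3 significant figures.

Fraction remaining after one interval: e^(−kτ) = e^(−0.09290 × 6.90) = 0.5268
R = 1 / (1 − 0.5268) = 2.113
Css,max = 39.1 × 2.113 = 82.62 µg/L
Css,min = Css,max × e^(−kτ) = 82.62 × 0.5268 ≈ 43.5 µg/L

43.5 µg/L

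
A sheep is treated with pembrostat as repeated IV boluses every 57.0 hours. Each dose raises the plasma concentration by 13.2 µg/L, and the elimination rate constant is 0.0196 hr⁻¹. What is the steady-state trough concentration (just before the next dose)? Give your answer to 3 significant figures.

Fraction remaining after one interval: e^(−kτ) = e^(−0.01960 × 57.0) = 0.3272
R = 1 / (1 − 0.3272) = 1.486
Css,max = 13.2 × 1.486 = 19.62 µg/L
Css,min = Css,max × e^(−kτ) = 19.62 × 0.3272 ≈ 6.42 µg/L

6.42 µg/L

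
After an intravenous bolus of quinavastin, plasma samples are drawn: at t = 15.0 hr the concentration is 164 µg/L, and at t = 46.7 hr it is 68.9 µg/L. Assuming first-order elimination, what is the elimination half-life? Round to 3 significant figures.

k = ln(C₁/C₂) / (t₂ − t₁) = ln(164/68.9) / (46.7 − 15.0)
  = 0.8672 / 31.70 = 0.02736 hr⁻¹
t½ = ln 2 / k = ln 2 / 0.02736 ≈ 25.3 hours

25.3 hours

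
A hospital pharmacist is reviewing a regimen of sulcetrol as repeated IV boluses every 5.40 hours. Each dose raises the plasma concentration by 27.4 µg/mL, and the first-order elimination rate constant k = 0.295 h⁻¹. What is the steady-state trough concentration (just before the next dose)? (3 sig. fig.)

Fraction remaining after one interval: e^(−kτ) = e^(−0.2950 × 5.40) = 0.2033
R = 1 / (1 − 0.2033) = 1.255
Css,max = 27.4 × 1.255 = 34.39 µg/mL
Css,min = Css,max × e^(−kτ) = 34.39 × 0.2033 ≈ 6.99 µg/mL

6.99 µg/mL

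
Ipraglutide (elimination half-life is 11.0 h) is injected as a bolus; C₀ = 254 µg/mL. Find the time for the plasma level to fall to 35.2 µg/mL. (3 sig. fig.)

31.4 hours

k = ln 2 / 11.0 = 0.06301 h⁻¹
C(t) = C₀ e^(−kt)  ⇒  t = ln(C₀/C) / k
t = ln(254/35.2) / 0.06301 = 1.976 / 0.06301 ≈ 31.4 hours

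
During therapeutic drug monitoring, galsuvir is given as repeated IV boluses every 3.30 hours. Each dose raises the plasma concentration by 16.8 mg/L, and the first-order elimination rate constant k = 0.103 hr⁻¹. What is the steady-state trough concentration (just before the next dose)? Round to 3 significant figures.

41.5 mg/L

Fraction remaining after one interval: e^(−kτ) = e^(−0.1030 × 3.30) = 0.7118
R = 1 / (1 − 0.7118) = 3.470
Css,max = 16.8 × 3.470 = 58.30 mg/L
Css,min = Css,max × e^(−kτ) = 58.30 × 0.7118 ≈ 41.5 mg/L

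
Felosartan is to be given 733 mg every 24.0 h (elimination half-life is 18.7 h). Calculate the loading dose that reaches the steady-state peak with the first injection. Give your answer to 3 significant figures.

k = ln 2 / 18.7 = 0.03707 h⁻¹
Accumulation ratio R = 1 / (1 − e^(−kτ)) = 1 / (1 − e^(−0.03707×24.0)) = 1 / (1 − 0.4108) = 1.697
Loading dose = maintenance dose × R = 733 × 1.697 ≈ 1240 mg

1240 mg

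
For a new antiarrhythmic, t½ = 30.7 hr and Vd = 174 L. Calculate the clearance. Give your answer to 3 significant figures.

3.93 L/hr

k = ln 2 / t½ = ln 2 / 30.7 = 0.02258 hr⁻¹
CL = k · V = 0.02258 × 174 ≈ 3.93 L/hr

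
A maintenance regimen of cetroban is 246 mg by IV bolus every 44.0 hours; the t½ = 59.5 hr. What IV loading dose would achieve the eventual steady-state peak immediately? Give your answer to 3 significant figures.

613 mg

k = ln 2 / 59.5 = 0.01165 hr⁻¹
Accumulation ratio R = 1 / (1 − e^(−kτ)) = 1 / (1 − e^(−0.01165×44.0)) = 1 / (1 − 0.5989) = 2.493
Loading dose = maintenance dose × R = 246 × 2.493 ≈ 613 mg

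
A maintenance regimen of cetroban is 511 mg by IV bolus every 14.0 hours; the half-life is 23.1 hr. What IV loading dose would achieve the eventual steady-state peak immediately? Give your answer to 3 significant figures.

1490 mg

k = ln 2 / 23.1 = 0.03001 hr⁻¹
Accumulation ratio R = 1 / (1 − e^(−kτ)) = 1 / (1 − e^(−0.03001×14.0)) = 1 / (1 − 0.6570) = 2.915
Loading dose = maintenance dose × R = 511 × 2.915 ≈ 1490 mg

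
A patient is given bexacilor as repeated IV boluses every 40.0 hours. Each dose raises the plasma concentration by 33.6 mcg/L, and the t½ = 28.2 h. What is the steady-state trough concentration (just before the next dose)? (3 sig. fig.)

k = ln 2 / 28.2 = 0.02458 h⁻¹
Fraction remaining after one interval: e^(−kτ) = e^(−0.02458 × 40.0) = 0.3741
R = 1 / (1 − 0.3741) = 1.598
Css,max = 33.6 × 1.598 = 53.68 mcg/L
Css,min = Css,max × e^(−kτ) = 53.68 × 0.3741 ≈ 20.1 mcg/L

20.1 mcg/L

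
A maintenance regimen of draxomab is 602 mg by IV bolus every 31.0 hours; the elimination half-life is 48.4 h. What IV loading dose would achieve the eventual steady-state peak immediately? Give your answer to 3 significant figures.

k = ln 2 / 48.4 = 0.01432 h⁻¹
Accumulation ratio R = 1 / (1 − e^(−kτ)) = 1 / (1 − e^(−0.01432×31.0)) = 1 / (1 − 0.6415) = 2.789
Loading dose = maintenance dose × R = 602 × 2.789 ≈ 1680 mg

1680 mg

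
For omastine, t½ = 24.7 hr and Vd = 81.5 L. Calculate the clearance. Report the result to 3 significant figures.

2.29 L/hr

k = ln 2 / t½ = ln 2 / 24.7 = 0.02806 hr⁻¹
CL = k · V = 0.02806 × 81.5 ≈ 2.29 L/hr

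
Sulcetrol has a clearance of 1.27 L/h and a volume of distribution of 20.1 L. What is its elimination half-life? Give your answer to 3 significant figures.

11.0 hours

k = CL / V = 1.27 / 20.1 = 0.06318 h⁻¹
t½ = ln 2 / k = ln 2 / 0.06318 ≈ 11.0 hours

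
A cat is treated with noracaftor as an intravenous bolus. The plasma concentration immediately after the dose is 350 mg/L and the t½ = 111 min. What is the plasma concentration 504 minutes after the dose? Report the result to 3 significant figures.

15.0 mg/L

k = ln 2 / 111 = 0.006245 min⁻¹
C(t) = C₀ e^(−kt) = 350 × e^(−0.006245 × 504) = 350 × e^(−3.147) = 350 × 0.04297 ≈ 15.0 mg/L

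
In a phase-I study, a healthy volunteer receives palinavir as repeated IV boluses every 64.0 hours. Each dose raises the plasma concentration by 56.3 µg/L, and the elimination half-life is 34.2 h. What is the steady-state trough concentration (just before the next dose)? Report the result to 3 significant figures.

k = ln 2 / 34.2 = 0.02027 h⁻¹
Fraction remaining after one interval: e^(−kτ) = e^(−0.02027 × 64.0) = 0.2733
R = 1 / (1 − 0.2733) = 1.376
Css,max = 56.3 × 1.376 = 77.48 µg/L
Css,min = Css,max × e^(−kτ) = 77.48 × 0.2733 ≈ 21.2 µg/L

21.2 µg/L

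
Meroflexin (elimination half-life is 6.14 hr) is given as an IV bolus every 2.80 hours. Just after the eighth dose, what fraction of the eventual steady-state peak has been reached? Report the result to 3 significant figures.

k = ln 2 / 6.14 = 0.1129 hr⁻¹
f_n = 1 − e^(−nkτ) = 1 − e^(−8 × 0.1129 × 2.80) = 1 − e^(−2.529) = 1 − 0.07976 ≈ 0.920

0.920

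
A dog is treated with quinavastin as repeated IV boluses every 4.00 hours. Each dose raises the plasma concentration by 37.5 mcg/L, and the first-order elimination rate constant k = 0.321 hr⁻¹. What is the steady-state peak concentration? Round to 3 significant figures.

Fraction remaining after one interval: e^(−kτ) = e^(−0.3210 × 4.00) = 0.2769
R = 1 / (1 − 0.2769) = 1.383
Css,max = 37.5 × 1.383 ≈ 51.9 mcg/L

51.9 mcg/L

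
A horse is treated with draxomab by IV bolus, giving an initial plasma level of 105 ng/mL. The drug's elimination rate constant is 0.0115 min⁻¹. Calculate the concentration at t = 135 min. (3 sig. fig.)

22.2 ng/mL

C(t) = C₀ e^(−kt) = 105 × e^(−0.01150 × 135) = 105 × e^(−1.552) = 105 × 0.2117 ≈ 22.2 ng/mL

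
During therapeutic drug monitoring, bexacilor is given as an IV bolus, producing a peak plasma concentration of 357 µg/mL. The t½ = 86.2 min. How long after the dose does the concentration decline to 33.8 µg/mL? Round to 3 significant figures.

k = ln 2 / 86.2 = 0.008041 min⁻¹
C(t) = C₀ e^(−kt)  ⇒  t = ln(C₀/C) / k
t = ln(357/33.8) / 0.008041 = 2.357 / 0.008041 ≈ 293 minutes

293 minutes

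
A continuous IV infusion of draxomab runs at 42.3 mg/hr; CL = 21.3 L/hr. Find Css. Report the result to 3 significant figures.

Css = infusion rate / CL = 42.3 / 21.3 ≈ 1.99 µg/mL

1.99 µg/mL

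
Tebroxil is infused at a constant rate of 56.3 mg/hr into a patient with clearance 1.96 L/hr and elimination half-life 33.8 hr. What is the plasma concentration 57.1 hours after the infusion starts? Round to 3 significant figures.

19.8 mg/L

Css = rate / CL = 56.3 / 1.96 = 28.72 mg/L
k = ln 2 / 33.8 = 0.02051 hr⁻¹
C(t) = Css (1 − e^(−kt)) = 28.72 × (1 − e^(−1.171)) = 28.72 × 0.6899 ≈ 19.8 mg/L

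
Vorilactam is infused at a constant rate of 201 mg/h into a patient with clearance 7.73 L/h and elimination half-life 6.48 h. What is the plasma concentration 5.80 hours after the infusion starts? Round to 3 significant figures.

Css = rate / CL = 201 / 7.73 = 26.00 mg/L
k = ln 2 / 6.48 = 0.1070 h⁻¹
C(t) = Css (1 − e^(−kt)) = 26.00 × (1 − e^(−0.6204)) = 26.00 × 0.4623 ≈ 12.0 mg/L

12.0 mg/L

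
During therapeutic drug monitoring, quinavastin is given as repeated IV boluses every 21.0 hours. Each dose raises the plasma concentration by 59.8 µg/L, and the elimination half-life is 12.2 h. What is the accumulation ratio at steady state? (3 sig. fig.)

1.44

k = ln 2 / 12.2 = 0.05682 h⁻¹
Fraction remaining after one interval: e^(−kτ) = e^(−0.05682 × 21.0) = 0.3033
R = 1 / (1 − 0.3033) = 1 / 0.6967 ≈ 1.44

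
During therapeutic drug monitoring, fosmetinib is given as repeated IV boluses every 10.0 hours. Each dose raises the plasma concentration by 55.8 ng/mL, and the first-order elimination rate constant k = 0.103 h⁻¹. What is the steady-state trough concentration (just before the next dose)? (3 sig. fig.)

31.0 ng/mL

Fraction remaining after one interval: e^(−kτ) = e^(−0.1030 × 10.0) = 0.3570
R = 1 / (1 − 0.3570) = 1.555
Css,max = 55.8 × 1.555 = 86.78 ng/mL
Css,min = Css,max × e^(−kτ) = 86.78 × 0.3570 ≈ 31.0 ng/mL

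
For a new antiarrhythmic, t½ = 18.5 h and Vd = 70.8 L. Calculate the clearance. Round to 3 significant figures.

2.65 L/h

k = ln 2 / t½ = ln 2 / 18.5 = 0.03747 h⁻¹
CL = k · V = 0.03747 × 70.8 ≈ 2.65 L/h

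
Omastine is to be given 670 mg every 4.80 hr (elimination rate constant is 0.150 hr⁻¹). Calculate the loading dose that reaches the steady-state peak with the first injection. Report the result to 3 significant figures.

1310 mg

Accumulation ratio R = 1 / (1 − e^(−kτ)) = 1 / (1 − e^(−0.1500×4.80)) = 1 / (1 − 0.4868) = 1.948
Loading dose = maintenance dose × R = 670 × 1.948 ≈ 1310 mg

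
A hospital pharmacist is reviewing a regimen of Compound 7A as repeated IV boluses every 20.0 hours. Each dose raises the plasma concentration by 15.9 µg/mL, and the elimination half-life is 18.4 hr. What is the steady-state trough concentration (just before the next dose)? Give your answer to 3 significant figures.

k = ln 2 / 18.4 = 0.03767 hr⁻¹
Fraction remaining after one interval: e^(−kτ) = e^(−0.03767 × 20.0) = 0.4708
R = 1 / (1 − 0.4708) = 1.889
Css,max = 15.9 × 1.889 = 30.04 µg/mL
Css,min = Css,max × e^(−kτ) = 30.04 × 0.4708 ≈ 14.1 µg/mL

14.1 µg/mL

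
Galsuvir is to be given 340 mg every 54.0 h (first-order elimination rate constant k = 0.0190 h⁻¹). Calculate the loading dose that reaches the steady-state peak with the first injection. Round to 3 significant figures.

Accumulation ratio R = 1 / (1 − e^(−kτ)) = 1 / (1 − e^(−0.01900×54.0)) = 1 / (1 − 0.3584) = 1.559
Loading dose = maintenance dose × R = 340 × 1.559 ≈ 530 mg

530 mg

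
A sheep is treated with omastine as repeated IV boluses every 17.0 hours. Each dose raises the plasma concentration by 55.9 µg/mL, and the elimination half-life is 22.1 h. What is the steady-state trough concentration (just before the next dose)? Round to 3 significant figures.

79.4 µg/mL

k = ln 2 / 22.1 = 0.03136 h⁻¹
Fraction remaining after one interval: e^(−kτ) = e^(−0.03136 × 17.0) = 0.5867
R = 1 / (1 − 0.5867) = 2.420
Css,max = 55.9 × 2.420 = 135.3 µg/mL
Css,min = Css,max × e^(−kτ) = 135.3 × 0.5867 ≈ 79.4 µg/mL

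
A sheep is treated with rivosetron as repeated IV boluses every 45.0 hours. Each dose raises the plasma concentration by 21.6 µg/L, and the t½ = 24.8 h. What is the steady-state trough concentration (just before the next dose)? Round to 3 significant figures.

8.58 µg/L

k = ln 2 / 24.8 = 0.02795 h⁻¹
Fraction remaining after one interval: e^(−kτ) = e^(−0.02795 × 45.0) = 0.2843
R = 1 / (1 − 0.2843) = 1.397
Css,max = 21.6 × 1.397 = 30.18 µg/L
Css,min = Css,max × e^(−kτ) = 30.18 × 0.2843 ≈ 8.58 µg/L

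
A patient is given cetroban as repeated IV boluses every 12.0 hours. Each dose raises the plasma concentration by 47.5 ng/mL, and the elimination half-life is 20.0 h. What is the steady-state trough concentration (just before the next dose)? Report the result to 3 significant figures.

k = ln 2 / 20.0 = 0.03466 h⁻¹
Fraction remaining after one interval: e^(−kτ) = e^(−0.03466 × 12.0) = 0.6598
R = 1 / (1 − 0.6598) = 2.939
Css,max = 47.5 × 2.939 = 139.6 ng/mL
Css,min = Css,max × e^(−kτ) = 139.6 × 0.6598 ≈ 92.1 ng/mL

92.1 ng/mL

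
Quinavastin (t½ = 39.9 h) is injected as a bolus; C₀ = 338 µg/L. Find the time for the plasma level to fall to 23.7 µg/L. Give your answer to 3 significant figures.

153 hours

k = ln 2 / 39.9 = 0.01737 h⁻¹
C(t) = C₀ e^(−kt)  ⇒  t = ln(C₀/C) / k
t = ln(338/23.7) / 0.01737 = 2.658 / 0.01737 ≈ 153 hours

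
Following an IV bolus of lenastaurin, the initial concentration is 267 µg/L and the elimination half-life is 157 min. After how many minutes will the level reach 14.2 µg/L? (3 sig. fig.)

k = ln 2 / 157 = 0.004415 min⁻¹
C(t) = C₀ e^(−kt)  ⇒  t = ln(C₀/C) / k
t = ln(267/14.2) / 0.004415 = 2.934 / 0.004415 ≈ 665 minutes

665 minutes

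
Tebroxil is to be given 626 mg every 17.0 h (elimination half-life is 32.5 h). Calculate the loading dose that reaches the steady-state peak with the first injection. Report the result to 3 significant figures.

k = ln 2 / 32.5 = 0.02133 h⁻¹
Accumulation ratio R = 1 / (1 − e^(−kτ)) = 1 / (1 − e^(−0.02133×17.0)) = 1 / (1 − 0.6959) = 3.288
Loading dose = maintenance dose × R = 626 × 3.288 ≈ 2060 mg

2060 mg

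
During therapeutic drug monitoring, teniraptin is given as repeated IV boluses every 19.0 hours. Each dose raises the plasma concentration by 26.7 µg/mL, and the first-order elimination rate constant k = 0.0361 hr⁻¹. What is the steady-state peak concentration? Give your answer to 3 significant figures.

Fraction remaining after one interval: e^(−kτ) = e^(−0.03610 × 19.0) = 0.5036
R = 1 / (1 − 0.5036) = 2.015
Css,max = 26.7 × 2.015 ≈ 53.8 µg/mL

53.8 µg/mL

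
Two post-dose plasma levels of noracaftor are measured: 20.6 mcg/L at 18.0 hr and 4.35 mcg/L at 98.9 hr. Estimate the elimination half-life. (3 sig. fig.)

k = ln(C₁/C₂) / (t₂ − t₁) = ln(20.6/4.35) / (98.9 − 18.0)
  = 1.555 / 80.90 = 0.01922 hr⁻¹
t½ = ln 2 / k = ln 2 / 0.01922 ≈ 36.1 hours

36.1 hours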